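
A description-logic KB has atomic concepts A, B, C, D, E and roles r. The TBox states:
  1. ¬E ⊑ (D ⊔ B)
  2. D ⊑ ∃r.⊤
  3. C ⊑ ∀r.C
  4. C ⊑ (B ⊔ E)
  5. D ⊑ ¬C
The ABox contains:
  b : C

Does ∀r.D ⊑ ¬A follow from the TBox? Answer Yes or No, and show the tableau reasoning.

1. ∀r.D ⊑ ¬A  ⇔  (∀r.D ⊓ A) unsat w.r.t. T
   open: L(x₀) ⊇ {A, E, ¬C, ¬D, ∀r.D}
2. Hence ∀r.D ⊑ ¬A: not entailed.

No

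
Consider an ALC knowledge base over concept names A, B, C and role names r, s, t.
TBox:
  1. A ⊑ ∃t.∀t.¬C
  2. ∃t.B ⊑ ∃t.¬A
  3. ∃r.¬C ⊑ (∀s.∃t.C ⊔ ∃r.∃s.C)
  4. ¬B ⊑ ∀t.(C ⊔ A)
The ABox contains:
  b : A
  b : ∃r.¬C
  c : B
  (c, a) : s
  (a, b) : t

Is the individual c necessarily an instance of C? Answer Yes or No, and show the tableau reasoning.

No

1. c : C?  L(c) = {B} ∪ {¬C}
   open: L(c) ⊇ {B, ¬A, ¬C, ∀r.C, ∀t.¬B} — c ∉ C possible
2. Hence c : C: not entailed.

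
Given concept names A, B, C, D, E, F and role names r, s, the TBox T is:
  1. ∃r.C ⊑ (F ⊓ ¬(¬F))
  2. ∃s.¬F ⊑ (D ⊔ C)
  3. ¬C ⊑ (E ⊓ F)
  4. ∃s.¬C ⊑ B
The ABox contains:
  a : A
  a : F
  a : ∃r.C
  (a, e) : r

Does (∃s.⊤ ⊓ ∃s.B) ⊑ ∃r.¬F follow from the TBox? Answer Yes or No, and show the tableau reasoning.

No

1. (∃s.⊤ ⊓ ∃s.B) ⊑ ∃r.¬F  ⇔  ((∃s.⊤ ⊓ ∃s.B) ⊓ ∀r.F) unsat w.r.t. T
   open: L(x₀) ⊇ {C, ∀r.F, ∀r.¬C, ∀s.C, ∀s.F, …} (+ ∃-successors)
2. Hence (∃s.⊤ ⊓ ∃s.B) ⊑ ∃r.¬F: not entailed.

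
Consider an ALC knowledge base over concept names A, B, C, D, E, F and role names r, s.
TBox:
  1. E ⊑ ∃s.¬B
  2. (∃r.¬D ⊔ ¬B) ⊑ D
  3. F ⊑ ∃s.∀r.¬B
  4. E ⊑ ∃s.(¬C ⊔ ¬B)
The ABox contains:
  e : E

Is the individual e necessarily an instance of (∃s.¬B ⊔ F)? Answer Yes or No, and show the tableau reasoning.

1. e : (∃s.¬B ⊔ F)?  L(e) = {E} ∪ {(∀s.B ⊓ ¬F)}
   clash {B, ¬B} at an ∃-successor — e ∈ (∃s.¬B ⊔ F)
2. Hence e : (∃s.¬B ⊔ F): entailed.

Yes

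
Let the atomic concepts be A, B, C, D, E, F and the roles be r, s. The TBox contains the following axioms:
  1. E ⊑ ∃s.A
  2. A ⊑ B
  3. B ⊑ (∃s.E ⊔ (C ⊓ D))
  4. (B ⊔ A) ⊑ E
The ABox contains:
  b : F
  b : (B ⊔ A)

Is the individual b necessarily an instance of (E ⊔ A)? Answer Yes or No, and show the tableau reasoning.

Yes

1. b : (E ⊔ A)?  L(b) = {F, (B ⊔ A)} ∪ {(¬E ⊓ ¬A)}
   clash {A, ¬A} at b — b ∈ (E ⊔ A)
2. Hence b : (E ⊔ A): entailed.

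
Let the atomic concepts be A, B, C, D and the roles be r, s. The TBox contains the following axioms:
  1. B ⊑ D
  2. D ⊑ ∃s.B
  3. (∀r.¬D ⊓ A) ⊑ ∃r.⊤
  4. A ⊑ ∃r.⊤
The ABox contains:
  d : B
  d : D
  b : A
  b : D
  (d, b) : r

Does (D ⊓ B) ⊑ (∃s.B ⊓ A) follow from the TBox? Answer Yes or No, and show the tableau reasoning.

No

1. (D ⊓ B) ⊑ (∃s.B ⊓ A)  ⇔  ((D ⊓ B) ⊓ (∀s.¬B ⊔ ¬A)) unsat w.r.t. T
   apply at x₀: D⊑∃s.B
   open: L(x₀) ⊇ {B, D, ¬A, ∃s.B} (+ ∃-successors)
2. Hence (D ⊓ B) ⊑ (∃s.B ⊓ A): not entailed.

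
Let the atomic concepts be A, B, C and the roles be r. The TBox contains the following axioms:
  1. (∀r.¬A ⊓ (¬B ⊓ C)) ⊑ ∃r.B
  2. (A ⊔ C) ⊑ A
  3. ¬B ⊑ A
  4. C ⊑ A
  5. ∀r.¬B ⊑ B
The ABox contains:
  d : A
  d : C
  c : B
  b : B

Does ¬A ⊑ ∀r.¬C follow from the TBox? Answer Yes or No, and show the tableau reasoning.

1. ¬A ⊑ ∀r.¬C  ⇔  (¬A ⊓ ∃r.C) unsat w.r.t. T
   open: L(x₀) ⊇ {B, ¬A, ¬C, ∃r.A, ∃r.C} (+ ∃-successors)
2. Hence ¬A ⊑ ∀r.¬C: not entailed.

No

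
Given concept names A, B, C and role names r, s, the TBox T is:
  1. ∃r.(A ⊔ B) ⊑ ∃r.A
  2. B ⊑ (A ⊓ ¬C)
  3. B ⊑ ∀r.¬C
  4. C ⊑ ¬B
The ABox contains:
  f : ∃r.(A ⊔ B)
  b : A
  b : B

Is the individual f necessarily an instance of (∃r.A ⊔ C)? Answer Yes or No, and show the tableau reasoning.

Yes

1. f : (∃r.A ⊔ C)?  L(f) = {∃r.(A ⊔ B)} ∪ {(∀r.¬A ⊓ ¬C)}
   clash {A, ¬A} at an ∃-successor — f ∈ (∃r.A ⊔ C)
2. Hence f : (∃r.A ⊔ C): entailed.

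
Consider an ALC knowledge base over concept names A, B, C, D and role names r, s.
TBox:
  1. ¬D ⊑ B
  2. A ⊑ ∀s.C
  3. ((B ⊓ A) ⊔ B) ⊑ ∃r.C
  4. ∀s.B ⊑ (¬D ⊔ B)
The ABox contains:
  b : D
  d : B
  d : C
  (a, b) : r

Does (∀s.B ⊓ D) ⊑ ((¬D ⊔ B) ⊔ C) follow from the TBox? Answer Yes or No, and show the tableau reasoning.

1. (∀s.B ⊓ D) ⊑ ((¬D ⊔ B) ⊔ C)  ⇔  ((∀s.B ⊓ D) ⊓ ((D ⊓ ¬B) ⊓ ¬C)) unsat w.r.t. T
   all branches close; clash {B, ¬B} at x₀
2. Hence (∀s.B ⊓ D) ⊑ ((¬D ⊔ B) ⊔ C): entailed.

Yes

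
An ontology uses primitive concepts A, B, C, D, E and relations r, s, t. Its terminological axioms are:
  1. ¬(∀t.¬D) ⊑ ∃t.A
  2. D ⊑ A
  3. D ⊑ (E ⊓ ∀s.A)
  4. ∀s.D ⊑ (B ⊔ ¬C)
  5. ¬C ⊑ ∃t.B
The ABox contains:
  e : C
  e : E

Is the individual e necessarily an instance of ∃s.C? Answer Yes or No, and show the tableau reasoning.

1. e : ∃s.C?  L(e) = {C, E} ∪ {∀s.¬C}
   open: L(e) ⊇ {C, E, ¬D, ∀s.¬C, ∀t.¬D, …} (+ ∃-successors) — e ∉ ∃s.C possible
2. Hence e : ∃s.C: not entailed.

No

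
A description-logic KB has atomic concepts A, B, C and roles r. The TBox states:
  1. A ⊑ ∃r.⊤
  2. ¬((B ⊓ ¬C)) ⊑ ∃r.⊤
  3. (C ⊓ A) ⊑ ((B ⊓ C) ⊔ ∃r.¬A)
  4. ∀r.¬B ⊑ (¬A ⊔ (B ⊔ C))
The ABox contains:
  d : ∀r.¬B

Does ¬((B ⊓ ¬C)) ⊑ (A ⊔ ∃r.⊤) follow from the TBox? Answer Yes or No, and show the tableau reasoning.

Yes

1. ¬((B ⊓ ¬C)) ⊑ (A ⊔ ∃r.⊤)  ⇔  ((¬B ⊔ C) ⊓ (¬A ⊓ ∀r.⊥)) unsat w.r.t. T
   all branches close; clash ⊥ at an ∃-successor
2. Hence ¬((B ⊓ ¬C)) ⊑ (A ⊔ ∃r.⊤): entailed.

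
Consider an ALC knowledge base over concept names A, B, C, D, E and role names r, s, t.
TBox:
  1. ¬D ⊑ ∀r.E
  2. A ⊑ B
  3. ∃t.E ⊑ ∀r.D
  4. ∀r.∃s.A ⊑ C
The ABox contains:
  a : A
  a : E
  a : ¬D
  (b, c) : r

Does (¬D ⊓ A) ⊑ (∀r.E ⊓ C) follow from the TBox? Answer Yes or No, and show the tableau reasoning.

1. (¬D ⊓ A) ⊑ (∀r.E ⊓ C)  ⇔  ((¬D ⊓ A) ⊓ (∃r.¬E ⊔ ¬C)) unsat w.r.t. T
   apply at x₀: ¬D⊑∀r.E; A⊑B
   open: L(x₀) ⊇ {A, B, ¬C, ¬D, ∀r.E, …} (+ ∃-successors)
2. Hence (¬D ⊓ A) ⊑ (∀r.E ⊓ C): not entailed.

No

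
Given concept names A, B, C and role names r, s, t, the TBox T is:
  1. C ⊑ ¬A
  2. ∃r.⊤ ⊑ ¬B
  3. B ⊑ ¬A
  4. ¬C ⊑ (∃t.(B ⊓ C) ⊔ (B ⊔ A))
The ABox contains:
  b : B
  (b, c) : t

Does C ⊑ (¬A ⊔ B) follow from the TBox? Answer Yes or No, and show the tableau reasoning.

Yes

1. C ⊑ (¬A ⊔ B)  ⇔  (C ⊓ (A ⊓ ¬B)) unsat w.r.t. T
   all branches close; clash {A, ¬A} at x₀
2. Hence C ⊑ (¬A ⊔ B): entailed.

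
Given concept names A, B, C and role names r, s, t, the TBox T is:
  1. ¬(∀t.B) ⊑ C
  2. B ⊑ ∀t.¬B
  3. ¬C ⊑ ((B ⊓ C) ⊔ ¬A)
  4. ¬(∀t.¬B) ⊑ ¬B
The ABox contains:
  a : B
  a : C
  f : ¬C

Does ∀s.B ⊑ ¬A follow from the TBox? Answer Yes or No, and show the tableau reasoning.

1. ∀s.B ⊑ ¬A  ⇔  (∀s.B ⊓ A) unsat w.r.t. T
   open: L(x₀) ⊇ {A, C, ¬B, ∀s.B, ∀t.B}
2. Hence ∀s.B ⊑ ¬A: not entailed.

No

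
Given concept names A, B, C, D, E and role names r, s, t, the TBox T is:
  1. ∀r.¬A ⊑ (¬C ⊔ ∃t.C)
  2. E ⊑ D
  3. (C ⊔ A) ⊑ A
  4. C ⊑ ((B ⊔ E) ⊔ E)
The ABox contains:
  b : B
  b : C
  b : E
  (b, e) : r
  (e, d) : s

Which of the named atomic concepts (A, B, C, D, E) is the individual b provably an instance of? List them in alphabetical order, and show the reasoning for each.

1. b : A?  L(b) = {B, C, E} ∪ {¬A}
   clash {A, ¬A} at b — b ∈ A
2. b : B?  L(b) = {B, C, E} ∪ {¬B}
   clash {B, ¬B} at b — b ∈ B
3. b : C?  L(b) = {B, C, E} ∪ {¬C}
   clash {C, ¬C} at b — b ∈ C
4. b : D?  L(b) = {B, C, E} ∪ {¬D}
   clash {D, ¬D} at b — b ∈ D
5. b : E?  L(b) = {B, C, E} ∪ {¬E}
   clash {E, ¬E} at b — b ∈ E
6. Entailed for b: {A, B, C, D, E}

{A, B, C, D, E}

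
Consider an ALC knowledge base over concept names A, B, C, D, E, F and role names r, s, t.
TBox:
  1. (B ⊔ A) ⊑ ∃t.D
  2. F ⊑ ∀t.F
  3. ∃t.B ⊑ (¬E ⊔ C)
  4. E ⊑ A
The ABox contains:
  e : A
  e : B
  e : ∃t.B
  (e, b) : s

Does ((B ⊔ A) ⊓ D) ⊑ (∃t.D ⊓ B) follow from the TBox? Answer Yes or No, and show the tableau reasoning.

1. ((B ⊔ A) ⊓ D) ⊑ (∃t.D ⊓ B)  ⇔  (((B ⊔ A) ⊓ D) ⊓ (∀t.¬D ⊔ ¬B)) unsat w.r.t. T
   apply at x₀: (B ⊔ A)⊑∃t.D
   open: L(x₀) ⊇ {A, D, ¬B, ¬F, ∀t.¬B, …} (+ ∃-successors)
2. Hence ((B ⊔ A) ⊓ D) ⊑ (∃t.D ⊓ B): not entailed.

No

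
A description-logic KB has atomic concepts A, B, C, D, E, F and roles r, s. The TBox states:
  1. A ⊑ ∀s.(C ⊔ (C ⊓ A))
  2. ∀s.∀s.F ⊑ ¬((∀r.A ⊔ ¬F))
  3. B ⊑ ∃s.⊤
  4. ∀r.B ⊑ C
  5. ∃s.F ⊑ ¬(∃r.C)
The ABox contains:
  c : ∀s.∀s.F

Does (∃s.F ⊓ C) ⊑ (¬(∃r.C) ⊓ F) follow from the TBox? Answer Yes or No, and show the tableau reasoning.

1. (∃s.F ⊓ C) ⊑ (¬(∃r.C) ⊓ F)  ⇔  ((∃s.F ⊓ C) ⊓ (∃r.C ⊔ ¬F)) unsat w.r.t. T
   apply at x₀: ∃s.F⊑¬(∃r.C)
   open: L(x₀) ⊇ {C, ¬A, ¬B, ¬F, ∀r.¬C, …} (+ ∃-successors)
2. Hence (∃s.F ⊓ C) ⊑ (¬(∃r.C) ⊓ F): not entailed.

No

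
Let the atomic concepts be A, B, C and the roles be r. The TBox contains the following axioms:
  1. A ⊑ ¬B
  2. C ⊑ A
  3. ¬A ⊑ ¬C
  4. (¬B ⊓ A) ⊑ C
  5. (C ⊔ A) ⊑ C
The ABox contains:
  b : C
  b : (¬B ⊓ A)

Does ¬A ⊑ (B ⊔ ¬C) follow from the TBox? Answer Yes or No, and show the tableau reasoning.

Yes

1. ¬A ⊑ (B ⊔ ¬C)  ⇔  (¬A ⊓ (¬B ⊓ C)) unsat w.r.t. T
   all branches close; clash {C, ¬C} at x₀
2. Hence ¬A ⊑ (B ⊔ ¬C): entailed.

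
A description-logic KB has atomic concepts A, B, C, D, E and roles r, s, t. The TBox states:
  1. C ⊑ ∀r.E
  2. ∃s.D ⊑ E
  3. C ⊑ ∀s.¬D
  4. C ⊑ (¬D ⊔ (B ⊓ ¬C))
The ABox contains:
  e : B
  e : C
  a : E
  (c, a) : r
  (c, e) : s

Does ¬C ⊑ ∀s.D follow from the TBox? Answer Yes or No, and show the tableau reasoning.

1. ¬C ⊑ ∀s.D  ⇔  (¬C ⊓ ∃s.¬D) unsat w.r.t. T
   open: L(x₀) ⊇ {¬C, ∀s.¬D, ∃s.¬D} (+ ∃-successors)
2. Hence ¬C ⊑ ∀s.D: not entailed.

No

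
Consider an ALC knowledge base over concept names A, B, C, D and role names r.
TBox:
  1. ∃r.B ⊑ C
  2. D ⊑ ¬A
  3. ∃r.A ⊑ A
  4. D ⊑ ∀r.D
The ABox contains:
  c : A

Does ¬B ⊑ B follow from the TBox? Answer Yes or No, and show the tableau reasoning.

No

1. ¬B ⊑ B  ⇔  (¬B ⊓ ¬B) unsat w.r.t. T
   open: L(x₀) ⊇ {¬B, ¬D, ∀r.¬A, ∀r.¬B}
2. Hence ¬B ⊑ B: not entailed.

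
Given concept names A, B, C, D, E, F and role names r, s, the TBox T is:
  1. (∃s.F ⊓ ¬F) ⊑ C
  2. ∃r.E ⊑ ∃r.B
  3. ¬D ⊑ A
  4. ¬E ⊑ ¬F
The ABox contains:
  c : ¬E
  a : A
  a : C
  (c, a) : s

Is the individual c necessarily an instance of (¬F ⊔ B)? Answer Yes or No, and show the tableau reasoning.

Yes

1. c : (¬F ⊔ B)?  L(c) = {¬E} ∪ {(F ⊓ ¬B)}
   clash {F, ¬F} at c — c ∈ (¬F ⊔ B)
2. Hence c : (¬F ⊔ B): entailed.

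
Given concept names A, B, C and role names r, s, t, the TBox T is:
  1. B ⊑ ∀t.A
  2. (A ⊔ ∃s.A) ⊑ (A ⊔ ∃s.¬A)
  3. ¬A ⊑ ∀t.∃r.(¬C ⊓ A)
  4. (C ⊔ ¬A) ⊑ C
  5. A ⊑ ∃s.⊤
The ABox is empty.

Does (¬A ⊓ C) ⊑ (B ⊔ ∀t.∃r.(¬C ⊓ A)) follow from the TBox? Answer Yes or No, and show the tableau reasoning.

1. (¬A ⊓ C) ⊑ (B ⊔ ∀t.∃r.(¬C ⊓ A))  ⇔  ((¬A ⊓ C) ⊓ (¬B ⊓ ∃t.∀r.(C ⊔ ¬A))) unsat w.r.t. T
   all branches close; clash {A, ¬A} at an ∃-successor
2. Hence (¬A ⊓ C) ⊑ (B ⊔ ∀t.∃r.(¬C ⊓ A)): entailed.

Yes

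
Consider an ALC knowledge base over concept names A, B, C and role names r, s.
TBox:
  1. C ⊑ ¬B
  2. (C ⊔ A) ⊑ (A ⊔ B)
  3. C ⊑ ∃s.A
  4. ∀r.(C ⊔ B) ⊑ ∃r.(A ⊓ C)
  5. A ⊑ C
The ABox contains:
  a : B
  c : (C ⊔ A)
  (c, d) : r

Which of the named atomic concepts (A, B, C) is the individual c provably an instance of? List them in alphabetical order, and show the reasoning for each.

{A, C}

1. c : A?  L(c) = {(C ⊔ A)} ∪ {¬A}
   clash {A, ¬A} at c — c ∈ A
2. c : B?  L(c) = {(C ⊔ A)} ∪ {¬B}
   apply at c: (C ⊔ A)⊑(A ⊔ B)
   open: L(c) ⊇ {A, C, ¬B, ∃r.(¬C ⊓ ¬B), ∃s.A} (+ ∃-successors) — c ∉ B possible
3. c : C?  L(c) = {(C ⊔ A)} ∪ {¬C}
   clash {C, ¬C} at c — c ∈ C
4. Entailed for c: {A, C}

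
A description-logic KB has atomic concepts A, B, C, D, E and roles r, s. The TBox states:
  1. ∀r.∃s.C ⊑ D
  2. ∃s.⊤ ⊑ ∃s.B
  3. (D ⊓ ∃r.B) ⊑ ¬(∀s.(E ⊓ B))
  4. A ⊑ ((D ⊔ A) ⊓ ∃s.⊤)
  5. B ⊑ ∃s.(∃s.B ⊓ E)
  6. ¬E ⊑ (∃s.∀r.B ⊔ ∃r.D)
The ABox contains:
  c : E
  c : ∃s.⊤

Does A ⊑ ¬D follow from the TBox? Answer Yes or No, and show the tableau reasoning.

No

1. A ⊑ ¬D  ⇔  (A ⊓ D) unsat w.r.t. T
   apply at x₀: A⊑((D ⊔ A) ⊓ ∃s.⊤)
   open: L(x₀) ⊇ {A, D, E, ¬B, ∀r.¬B, …} (+ ∃-successors)
2. Hence A ⊑ ¬D: not entailed.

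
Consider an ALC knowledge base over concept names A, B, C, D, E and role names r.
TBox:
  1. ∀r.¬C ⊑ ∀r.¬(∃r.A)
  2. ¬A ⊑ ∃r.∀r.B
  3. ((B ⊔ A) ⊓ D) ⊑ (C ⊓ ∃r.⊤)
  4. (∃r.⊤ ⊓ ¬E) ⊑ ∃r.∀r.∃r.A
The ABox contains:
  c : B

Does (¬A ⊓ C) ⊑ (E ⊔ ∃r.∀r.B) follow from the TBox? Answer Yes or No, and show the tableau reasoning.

1. (¬A ⊓ C) ⊑ (E ⊔ ∃r.∀r.B)  ⇔  ((¬A ⊓ C) ⊓ (¬E ⊓ ∀r.∃r.¬B)) unsat w.r.t. T
   all branches close; clash {B, ¬B} at an ∃-successor
2. Hence (¬A ⊓ C) ⊑ (E ⊔ ∃r.∀r.B): entailed.

Yes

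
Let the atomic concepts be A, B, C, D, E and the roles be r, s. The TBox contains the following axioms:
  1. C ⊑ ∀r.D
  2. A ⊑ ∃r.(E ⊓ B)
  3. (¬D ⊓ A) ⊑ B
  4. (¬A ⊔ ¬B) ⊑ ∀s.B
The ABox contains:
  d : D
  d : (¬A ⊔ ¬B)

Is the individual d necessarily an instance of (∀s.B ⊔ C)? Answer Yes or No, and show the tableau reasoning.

Yes

1. d : (∀s.B ⊔ C)?  L(d) = {D, (¬A ⊔ ¬B)} ∪ {(∃s.¬B ⊓ ¬C)}
   clash {B, ¬B} at d — d ∈ (∀s.B ⊔ C)
2. Hence d : (∀s.B ⊔ C): entailed.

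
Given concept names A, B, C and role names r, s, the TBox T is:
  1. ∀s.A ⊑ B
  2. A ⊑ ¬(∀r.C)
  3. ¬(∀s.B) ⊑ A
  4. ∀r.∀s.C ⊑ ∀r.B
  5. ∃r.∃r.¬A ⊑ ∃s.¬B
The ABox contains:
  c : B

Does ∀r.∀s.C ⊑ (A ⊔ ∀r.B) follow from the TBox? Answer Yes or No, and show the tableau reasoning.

1. ∀r.∀s.C ⊑ (A ⊔ ∀r.B)  ⇔  (∀r.∀s.C ⊓ (¬A ⊓ ∃r.¬B)) unsat w.r.t. T
   all branches close; clash {A, ¬A} at x₀
2. Hence ∀r.∀s.C ⊑ (A ⊔ ∀r.B): entailed.

Yes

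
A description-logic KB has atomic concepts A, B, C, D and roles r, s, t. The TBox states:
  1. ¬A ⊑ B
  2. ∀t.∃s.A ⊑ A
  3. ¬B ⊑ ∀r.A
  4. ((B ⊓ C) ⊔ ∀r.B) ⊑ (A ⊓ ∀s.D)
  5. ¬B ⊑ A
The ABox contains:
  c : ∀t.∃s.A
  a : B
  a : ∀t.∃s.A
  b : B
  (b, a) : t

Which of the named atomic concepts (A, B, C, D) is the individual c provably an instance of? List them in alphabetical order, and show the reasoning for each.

{A}

1. c : A?  L(c) = {∀t.∃s.A} ∪ {¬A}
   clash {A, ¬A} at c — c ∈ A
2. c : B?  L(c) = {∀t.∃s.A} ∪ {¬B}
   apply at c: ∀t.∃s.A⊑A; ¬B⊑∀r.A; ¬B⊑A
   open: L(c) ⊇ {A, ¬B, ∀r.A, ∀t.∃s.A, ∃r.¬B} (+ ∃-successors) — c ∉ B possible
3. c : C?  L(c) = {∀t.∃s.A} ∪ {¬C}
   apply at c: ∀t.∃s.A⊑A
   open: L(c) ⊇ {A, B, ¬C, ∀t.∃s.A, ∃r.¬B} (+ ∃-successors) — c ∉ C possible
4. c : D?  L(c) = {∀t.∃s.A} ∪ {¬D}
   apply at c: ∀t.∃s.A⊑A
   open: L(c) ⊇ {A, B, ¬C, ¬D, ∀t.∃s.A, …} (+ ∃-successors) — c ∉ D possible
5. Entailed for c: {A}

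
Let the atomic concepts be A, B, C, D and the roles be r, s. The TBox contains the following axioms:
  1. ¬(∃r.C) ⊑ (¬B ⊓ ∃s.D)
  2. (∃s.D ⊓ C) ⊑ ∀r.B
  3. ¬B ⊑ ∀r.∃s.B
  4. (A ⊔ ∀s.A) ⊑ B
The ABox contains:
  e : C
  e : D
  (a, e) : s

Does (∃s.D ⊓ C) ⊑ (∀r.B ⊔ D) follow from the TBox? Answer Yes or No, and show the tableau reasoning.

Yes

1. (∃s.D ⊓ C) ⊑ (∀r.B ⊔ D)  ⇔  ((∃s.D ⊓ C) ⊓ (∃r.¬B ⊓ ¬D)) unsat w.r.t. T
   all branches close; clash {B, ¬B} at x₀
2. Hence (∃s.D ⊓ C) ⊑ (∀r.B ⊔ D): entailed.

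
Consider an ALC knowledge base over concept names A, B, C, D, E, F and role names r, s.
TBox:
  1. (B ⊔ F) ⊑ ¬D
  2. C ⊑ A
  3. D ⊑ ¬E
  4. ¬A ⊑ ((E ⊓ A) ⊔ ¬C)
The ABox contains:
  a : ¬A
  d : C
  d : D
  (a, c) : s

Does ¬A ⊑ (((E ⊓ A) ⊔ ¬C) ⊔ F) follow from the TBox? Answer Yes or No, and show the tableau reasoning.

1. ¬A ⊑ (((E ⊓ A) ⊔ ¬C) ⊔ F)  ⇔  (¬A ⊓ (((¬E ⊔ ¬A) ⊓ C) ⊓ ¬F)) unsat w.r.t. T
   all branches close; clash {A, ¬A} at x₀
2. Hence ¬A ⊑ (((E ⊓ A) ⊔ ¬C) ⊔ F): entailed.

Yes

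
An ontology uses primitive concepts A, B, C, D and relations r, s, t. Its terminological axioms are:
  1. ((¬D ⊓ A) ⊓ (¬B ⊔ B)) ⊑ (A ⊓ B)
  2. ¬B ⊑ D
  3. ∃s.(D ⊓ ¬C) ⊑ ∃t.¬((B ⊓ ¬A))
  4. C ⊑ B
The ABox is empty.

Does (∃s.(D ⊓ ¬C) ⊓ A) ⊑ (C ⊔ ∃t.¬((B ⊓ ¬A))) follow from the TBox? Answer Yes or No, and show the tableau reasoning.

Yes

1. (∃s.(D ⊓ ¬C) ⊓ A) ⊑ (C ⊔ ∃t.¬((B ⊓ ¬A)))  ⇔  ((∃s.(D ⊓ ¬C) ⊓ A) ⊓ (¬C ⊓ ∀t.(B ⊓ ¬A))) unsat w.r.t. T
   all branches close; clash {A, ¬A} at an ∃-successor
2. Hence (∃s.(D ⊓ ¬C) ⊓ A) ⊑ (C ⊔ ∃t.¬((B ⊓ ¬A))): entailed.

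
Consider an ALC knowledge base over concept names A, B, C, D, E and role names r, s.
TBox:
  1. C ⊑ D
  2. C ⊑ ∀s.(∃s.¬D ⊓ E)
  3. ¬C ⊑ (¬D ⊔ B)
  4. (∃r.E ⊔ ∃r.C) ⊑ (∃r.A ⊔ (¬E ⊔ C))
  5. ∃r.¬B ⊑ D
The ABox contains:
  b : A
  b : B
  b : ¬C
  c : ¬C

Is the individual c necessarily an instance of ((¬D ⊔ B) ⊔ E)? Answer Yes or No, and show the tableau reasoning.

1. c : ((¬D ⊔ B) ⊔ E)?  L(c) = {¬C} ∪ {((D ⊓ ¬B) ⊓ ¬E)}
   clash {B, ¬B} at c — c ∈ ((¬D ⊔ B) ⊔ E)
2. Hence c : ((¬D ⊔ B) ⊔ E): entailed.

Yes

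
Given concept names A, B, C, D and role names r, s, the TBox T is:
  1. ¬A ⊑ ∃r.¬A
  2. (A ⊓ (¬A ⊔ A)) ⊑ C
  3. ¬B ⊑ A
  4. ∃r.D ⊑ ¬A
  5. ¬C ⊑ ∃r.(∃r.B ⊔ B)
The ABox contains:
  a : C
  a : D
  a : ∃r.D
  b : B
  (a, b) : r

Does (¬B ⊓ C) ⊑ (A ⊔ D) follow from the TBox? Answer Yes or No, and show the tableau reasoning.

1. (¬B ⊓ C) ⊑ (A ⊔ D)  ⇔  ((¬B ⊓ C) ⊓ (¬A ⊓ ¬D)) unsat w.r.t. T
   all branches close; clash {A, ¬A} at x₀
2. Hence (¬B ⊓ C) ⊑ (A ⊔ D): entailed.

Yes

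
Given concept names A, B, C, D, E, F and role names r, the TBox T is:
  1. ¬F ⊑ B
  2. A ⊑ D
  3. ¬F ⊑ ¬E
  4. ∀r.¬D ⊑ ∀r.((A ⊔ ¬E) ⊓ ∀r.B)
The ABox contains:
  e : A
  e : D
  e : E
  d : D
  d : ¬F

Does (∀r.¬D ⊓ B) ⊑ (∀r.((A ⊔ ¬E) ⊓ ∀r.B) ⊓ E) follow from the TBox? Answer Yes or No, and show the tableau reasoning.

1. (∀r.¬D ⊓ B) ⊑ (∀r.((A ⊔ ¬E) ⊓ ∀r.B) ⊓ E)  ⇔  ((∀r.¬D ⊓ B) ⊓ (∃r.((¬A ⊓ E) ⊔ ∃r.¬B) ⊔ ¬E)) unsat w.r.t. T
   apply at x₀: ∀r.¬D⊑∀r.((A ⊔ ¬E) ⊓ ∀r.B)
   open: L(x₀) ⊇ {B, F, ¬A, ¬E, ∀r.((A ⊔ ¬E) ⊓ ∀r.B), …}
2. Hence (∀r.¬D ⊓ B) ⊑ (∀r.((A ⊔ ¬E) ⊓ ∀r.B) ⊓ E): not entailed.

No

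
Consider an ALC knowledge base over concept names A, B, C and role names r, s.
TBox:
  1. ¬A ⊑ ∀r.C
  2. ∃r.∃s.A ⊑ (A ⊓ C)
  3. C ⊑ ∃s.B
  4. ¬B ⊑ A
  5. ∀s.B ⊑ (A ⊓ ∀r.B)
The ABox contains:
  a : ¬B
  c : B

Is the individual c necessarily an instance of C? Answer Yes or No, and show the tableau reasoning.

No

1. c : C?  L(c) = {B} ∪ {¬C}
   open: L(c) ⊇ {A, B, ¬C, ∀r.∀s.¬A, ∃s.¬B} (+ ∃-successors) — c ∉ C possible
2. Hence c : C: not entailed.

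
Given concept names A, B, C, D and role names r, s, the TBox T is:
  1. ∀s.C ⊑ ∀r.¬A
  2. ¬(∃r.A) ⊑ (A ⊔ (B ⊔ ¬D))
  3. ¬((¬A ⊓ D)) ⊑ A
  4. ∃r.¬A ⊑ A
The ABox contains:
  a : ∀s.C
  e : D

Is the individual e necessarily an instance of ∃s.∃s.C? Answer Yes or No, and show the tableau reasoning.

1. e : ∃s.∃s.C?  L(e) = {D} ∪ {∀s.∀s.¬C}
   open: L(e) ⊇ {D, ¬A, ∀r.A, ∀s.∀s.¬C, ∃r.A, …} (+ ∃-successors) — e ∉ ∃s.∃s.C possible
2. Hence e : ∃s.∃s.C: not entailed.

No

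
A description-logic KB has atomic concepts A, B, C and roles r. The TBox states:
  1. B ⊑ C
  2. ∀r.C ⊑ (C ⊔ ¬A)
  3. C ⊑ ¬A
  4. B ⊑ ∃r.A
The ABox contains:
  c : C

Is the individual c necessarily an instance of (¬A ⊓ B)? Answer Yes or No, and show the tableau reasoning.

No

1. c : (¬A ⊓ B)?  L(c) = {C} ∪ {(A ⊔ ¬B)}
   apply at c: C⊑¬A
   open: L(c) ⊇ {C, ¬A, ¬B, ∃r.¬C} (+ ∃-successors) — c ∉ (¬A ⊓ B) possible
2. Hence c : (¬A ⊓ B): not entailed.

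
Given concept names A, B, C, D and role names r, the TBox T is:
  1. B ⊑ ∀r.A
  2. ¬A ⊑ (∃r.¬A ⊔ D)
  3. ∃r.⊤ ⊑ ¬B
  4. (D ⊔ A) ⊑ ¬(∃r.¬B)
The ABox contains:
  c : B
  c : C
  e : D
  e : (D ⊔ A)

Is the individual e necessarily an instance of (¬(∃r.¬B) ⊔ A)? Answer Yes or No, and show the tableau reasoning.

Yes

1. e : (¬(∃r.¬B) ⊔ A)?  L(e) = {D, (D ⊔ A)} ∪ {(∃r.¬B ⊓ ¬A)}
   clash {B, ¬B} at an ∃-successor — e ∈ (¬(∃r.¬B) ⊔ A)
2. Hence e : (¬(∃r.¬B) ⊔ A): entailed.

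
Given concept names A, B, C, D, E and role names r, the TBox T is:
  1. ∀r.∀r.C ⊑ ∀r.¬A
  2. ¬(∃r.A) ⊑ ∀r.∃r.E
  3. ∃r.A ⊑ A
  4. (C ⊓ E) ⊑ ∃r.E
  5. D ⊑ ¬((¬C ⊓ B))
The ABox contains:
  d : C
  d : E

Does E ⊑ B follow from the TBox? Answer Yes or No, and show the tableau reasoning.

1. E ⊑ B  ⇔  (E ⊓ ¬B) unsat w.r.t. T
   open: L(x₀) ⊇ {E, ¬B, ¬C, ¬D, ∀r.¬A, …}
2. Hence E ⊑ B: not entailed.

No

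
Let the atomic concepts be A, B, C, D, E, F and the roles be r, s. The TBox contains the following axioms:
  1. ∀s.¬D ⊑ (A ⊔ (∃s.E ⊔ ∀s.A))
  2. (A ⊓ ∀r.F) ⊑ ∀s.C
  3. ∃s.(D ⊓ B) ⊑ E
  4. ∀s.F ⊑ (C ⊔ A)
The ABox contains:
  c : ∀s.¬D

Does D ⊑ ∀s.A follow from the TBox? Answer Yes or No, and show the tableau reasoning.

No

1. D ⊑ ∀s.A  ⇔  (D ⊓ ∃s.¬A) unsat w.r.t. T
   open: L(x₀) ⊇ {D, ¬A, ∀s.(¬D ⊔ ¬B), ∃s.D, ∃s.¬A, …} (+ ∃-successors)
2. Hence D ⊑ ∀s.A: not entailed.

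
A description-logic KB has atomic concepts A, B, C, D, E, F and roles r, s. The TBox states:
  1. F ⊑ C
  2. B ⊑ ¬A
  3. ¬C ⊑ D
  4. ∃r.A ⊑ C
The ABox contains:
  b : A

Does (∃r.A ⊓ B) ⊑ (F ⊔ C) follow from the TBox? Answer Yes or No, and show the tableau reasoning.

1. (∃r.A ⊓ B) ⊑ (F ⊔ C)  ⇔  ((∃r.A ⊓ B) ⊓ (¬F ⊓ ¬C)) unsat w.r.t. T
   all branches close; clash {C, ¬C} at x₀
2. Hence (∃r.A ⊓ B) ⊑ (F ⊔ C): entailed.

Yes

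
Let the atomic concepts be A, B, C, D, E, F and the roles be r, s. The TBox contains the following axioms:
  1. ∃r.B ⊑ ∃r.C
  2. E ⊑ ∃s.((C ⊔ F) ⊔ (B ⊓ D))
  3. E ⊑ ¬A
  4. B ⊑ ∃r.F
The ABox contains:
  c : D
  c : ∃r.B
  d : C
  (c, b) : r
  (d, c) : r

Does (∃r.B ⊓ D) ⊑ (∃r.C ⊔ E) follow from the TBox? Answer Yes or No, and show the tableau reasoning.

Yes

1. (∃r.B ⊓ D) ⊑ (∃r.C ⊔ E)  ⇔  ((∃r.B ⊓ D) ⊓ (∀r.¬C ⊓ ¬E)) unsat w.r.t. T
   all branches close; clash {C, ¬C} at an ∃-successor
2. Hence (∃r.B ⊓ D) ⊑ (∃r.C ⊔ E): entailed.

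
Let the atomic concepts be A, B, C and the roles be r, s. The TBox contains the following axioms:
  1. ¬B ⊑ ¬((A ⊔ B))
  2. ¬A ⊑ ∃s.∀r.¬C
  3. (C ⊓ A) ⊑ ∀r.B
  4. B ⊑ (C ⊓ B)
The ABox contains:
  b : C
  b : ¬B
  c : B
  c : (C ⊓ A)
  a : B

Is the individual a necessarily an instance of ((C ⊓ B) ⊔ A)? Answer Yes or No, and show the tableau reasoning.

Yes

1. a : ((C ⊓ B) ⊔ A)?  L(a) = {B} ∪ {((¬C ⊔ ¬B) ⊓ ¬A)}
   clash {B, ¬B} at a — a ∈ ((C ⊓ B) ⊔ A)
2. Hence a : ((C ⊓ B) ⊔ A): entailed.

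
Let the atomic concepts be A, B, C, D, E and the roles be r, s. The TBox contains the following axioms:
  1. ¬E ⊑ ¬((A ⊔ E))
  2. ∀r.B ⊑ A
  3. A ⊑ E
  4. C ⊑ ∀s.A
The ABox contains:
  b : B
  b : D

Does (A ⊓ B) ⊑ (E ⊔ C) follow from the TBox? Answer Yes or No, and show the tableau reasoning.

1. (A ⊓ B) ⊑ (E ⊔ C)  ⇔  ((A ⊓ B) ⊓ (¬E ⊓ ¬C)) unsat w.r.t. T
   all branches close; clash {E, ¬E} at x₀
2. Hence (A ⊓ B) ⊑ (E ⊔ C): entailed.

Yes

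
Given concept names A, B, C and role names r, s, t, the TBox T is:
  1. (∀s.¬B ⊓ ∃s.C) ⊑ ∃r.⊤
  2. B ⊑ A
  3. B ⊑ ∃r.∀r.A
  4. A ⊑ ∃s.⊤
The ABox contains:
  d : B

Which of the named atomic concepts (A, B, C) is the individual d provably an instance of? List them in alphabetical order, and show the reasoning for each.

{A, B}

1. d : A?  L(d) = {B} ∪ {¬A}
   clash {A, ¬A} at d — d ∈ A
2. d : B?  L(d) = {B} ∪ {¬B}
   clash {B, ¬B} at d — d ∈ B
3. d : C?  L(d) = {B} ∪ {¬C}
   apply at d: B⊑A; B⊑∃r.∀r.A
   open: L(d) ⊇ {A, B, ¬C, ∃r.∀r.A, ∃s.B, …} (+ ∃-successors) — d ∉ C possible
4. Entailed for d: {A, B}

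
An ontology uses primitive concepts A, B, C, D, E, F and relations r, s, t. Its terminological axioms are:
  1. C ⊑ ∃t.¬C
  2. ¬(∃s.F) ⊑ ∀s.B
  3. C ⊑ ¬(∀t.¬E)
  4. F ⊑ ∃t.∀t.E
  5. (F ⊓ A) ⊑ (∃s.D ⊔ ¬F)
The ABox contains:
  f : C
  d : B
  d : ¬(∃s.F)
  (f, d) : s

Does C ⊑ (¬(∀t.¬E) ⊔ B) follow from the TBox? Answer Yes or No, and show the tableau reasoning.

1. C ⊑ (¬(∀t.¬E) ⊔ B)  ⇔  (C ⊓ (∀t.¬E ⊓ ¬B)) unsat w.r.t. T
   all branches close; clash {E, ¬E} at an ∃-successor
2. Hence C ⊑ (¬(∀t.¬E) ⊔ B): entailed.

Yes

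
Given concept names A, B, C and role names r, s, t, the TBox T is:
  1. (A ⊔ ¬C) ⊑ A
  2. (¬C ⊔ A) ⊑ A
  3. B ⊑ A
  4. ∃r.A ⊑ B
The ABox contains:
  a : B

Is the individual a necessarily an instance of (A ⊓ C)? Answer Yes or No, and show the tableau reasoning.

No

1. a : (A ⊓ C)?  L(a) = {B} ∪ {(¬A ⊔ ¬C)}
   apply at a: B⊑A
   open: L(a) ⊇ {A, B, ¬C} — a ∉ (A ⊓ C) possible
2. Hence a : (A ⊓ C): not entailed.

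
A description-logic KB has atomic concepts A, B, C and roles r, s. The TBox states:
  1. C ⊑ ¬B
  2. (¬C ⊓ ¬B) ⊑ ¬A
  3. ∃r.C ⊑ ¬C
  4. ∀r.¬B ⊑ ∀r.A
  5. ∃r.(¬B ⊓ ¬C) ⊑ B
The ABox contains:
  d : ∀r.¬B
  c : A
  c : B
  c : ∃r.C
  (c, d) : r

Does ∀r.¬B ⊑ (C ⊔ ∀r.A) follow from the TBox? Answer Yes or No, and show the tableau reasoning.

Yes

1. ∀r.¬B ⊑ (C ⊔ ∀r.A)  ⇔  (∀r.¬B ⊓ (¬C ⊓ ∃r.¬A)) unsat w.r.t. T
   all branches close; clash {A, ¬A} at an ∃-successor
2. Hence ∀r.¬B ⊑ (C ⊔ ∀r.A): entailed.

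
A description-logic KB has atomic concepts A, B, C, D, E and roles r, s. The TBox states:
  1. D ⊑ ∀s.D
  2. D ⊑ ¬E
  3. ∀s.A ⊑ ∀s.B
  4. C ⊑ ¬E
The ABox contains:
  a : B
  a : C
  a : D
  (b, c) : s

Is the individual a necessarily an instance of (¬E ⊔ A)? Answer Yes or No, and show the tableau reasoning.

Yes

1. a : (¬E ⊔ A)?  L(a) = {B, C, D} ∪ {(E ⊓ ¬A)}
   clash {E, ¬E} at a — a ∈ (¬E ⊔ A)
2. Hence a : (¬E ⊔ A): entailed.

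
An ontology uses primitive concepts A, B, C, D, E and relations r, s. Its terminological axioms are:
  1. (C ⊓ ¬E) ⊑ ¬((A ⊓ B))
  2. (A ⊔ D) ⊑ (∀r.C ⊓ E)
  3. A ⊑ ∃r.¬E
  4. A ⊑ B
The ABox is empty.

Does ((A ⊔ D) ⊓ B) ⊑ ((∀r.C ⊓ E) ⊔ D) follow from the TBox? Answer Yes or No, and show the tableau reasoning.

1. ((A ⊔ D) ⊓ B) ⊑ ((∀r.C ⊓ E) ⊔ D)  ⇔  (((A ⊔ D) ⊓ B) ⊓ ((∃r.¬C ⊔ ¬E) ⊓ ¬D)) unsat w.r.t. T
   all branches close; clash {D, ¬D} at x₀
2. Hence ((A ⊔ D) ⊓ B) ⊑ ((∀r.C ⊓ E) ⊔ D): entailed.

Yes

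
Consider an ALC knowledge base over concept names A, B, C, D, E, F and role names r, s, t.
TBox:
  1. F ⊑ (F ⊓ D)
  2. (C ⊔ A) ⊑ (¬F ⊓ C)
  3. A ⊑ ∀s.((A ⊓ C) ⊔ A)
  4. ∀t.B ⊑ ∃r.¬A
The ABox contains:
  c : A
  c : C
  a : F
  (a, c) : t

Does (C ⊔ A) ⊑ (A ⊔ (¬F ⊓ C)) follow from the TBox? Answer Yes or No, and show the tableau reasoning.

1. (C ⊔ A) ⊑ (A ⊔ (¬F ⊓ C))  ⇔  ((C ⊔ A) ⊓ (¬A ⊓ (F ⊔ ¬C))) unsat w.r.t. T
   all branches close; clash {A, ¬A} at x₀
2. Hence (C ⊔ A) ⊑ (A ⊔ (¬F ⊓ C)): entailed.

Yes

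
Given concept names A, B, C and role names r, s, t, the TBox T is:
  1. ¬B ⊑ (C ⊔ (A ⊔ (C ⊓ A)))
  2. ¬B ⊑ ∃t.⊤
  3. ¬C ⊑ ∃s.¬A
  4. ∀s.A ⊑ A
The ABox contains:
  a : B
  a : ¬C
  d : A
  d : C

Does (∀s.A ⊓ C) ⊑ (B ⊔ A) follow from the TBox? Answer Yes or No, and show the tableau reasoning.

1. (∀s.A ⊓ C) ⊑ (B ⊔ A)  ⇔  ((∀s.A ⊓ C) ⊓ (¬B ⊓ ¬A)) unsat w.r.t. T
   all branches close; clash {A, ¬A} at x₀
2. Hence (∀s.A ⊓ C) ⊑ (B ⊔ A): entailed.

Yes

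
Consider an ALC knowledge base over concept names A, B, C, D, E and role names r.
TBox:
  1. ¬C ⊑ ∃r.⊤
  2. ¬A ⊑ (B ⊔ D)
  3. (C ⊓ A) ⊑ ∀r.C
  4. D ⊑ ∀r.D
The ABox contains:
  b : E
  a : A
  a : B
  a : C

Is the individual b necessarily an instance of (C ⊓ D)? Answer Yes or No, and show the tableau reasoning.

1. b : (C ⊓ D)?  L(b) = {E} ∪ {(¬C ⊔ ¬D)}
   open: L(b) ⊇ {A, C, E, ¬D, ∀r.C} — b ∉ (C ⊓ D) possible
2. Hence b : (C ⊓ D): not entailed.

No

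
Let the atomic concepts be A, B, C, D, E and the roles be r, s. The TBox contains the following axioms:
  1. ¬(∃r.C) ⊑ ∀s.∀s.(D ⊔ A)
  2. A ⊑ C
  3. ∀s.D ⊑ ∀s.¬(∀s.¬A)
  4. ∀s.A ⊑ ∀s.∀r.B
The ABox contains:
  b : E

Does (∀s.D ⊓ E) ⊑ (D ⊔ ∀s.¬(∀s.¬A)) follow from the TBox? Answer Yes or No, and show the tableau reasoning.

Yes

1. (∀s.D ⊓ E) ⊑ (D ⊔ ∀s.¬(∀s.¬A))  ⇔  ((∀s.D ⊓ E) ⊓ (¬D ⊓ ∃s.∀s.¬A)) unsat w.r.t. T
   all branches close; clash {A, ¬A} at an ∃-successor
2. Hence (∀s.D ⊓ E) ⊑ (D ⊔ ∀s.¬(∀s.¬A)): entailed.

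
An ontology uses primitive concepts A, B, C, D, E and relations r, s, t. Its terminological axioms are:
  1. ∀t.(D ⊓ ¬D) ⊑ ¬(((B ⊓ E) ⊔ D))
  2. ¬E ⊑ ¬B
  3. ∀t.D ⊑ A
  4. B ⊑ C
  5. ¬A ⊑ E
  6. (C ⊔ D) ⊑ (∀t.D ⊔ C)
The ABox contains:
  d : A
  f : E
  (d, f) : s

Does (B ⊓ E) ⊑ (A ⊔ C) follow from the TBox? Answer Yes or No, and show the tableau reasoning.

1. (B ⊓ E) ⊑ (A ⊔ C)  ⇔  ((B ⊓ E) ⊓ (¬A ⊓ ¬C)) unsat w.r.t. T
   all branches close; clash {C, ¬C} at x₀
2. Hence (B ⊓ E) ⊑ (A ⊔ C): entailed.

Yes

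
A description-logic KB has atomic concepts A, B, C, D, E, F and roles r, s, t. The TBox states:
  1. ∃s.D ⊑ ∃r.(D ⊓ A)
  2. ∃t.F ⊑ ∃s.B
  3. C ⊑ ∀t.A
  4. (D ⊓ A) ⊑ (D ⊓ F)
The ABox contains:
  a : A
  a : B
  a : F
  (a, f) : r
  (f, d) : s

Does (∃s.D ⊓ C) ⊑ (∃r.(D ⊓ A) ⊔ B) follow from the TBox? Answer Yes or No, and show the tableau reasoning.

1. (∃s.D ⊓ C) ⊑ (∃r.(D ⊓ A) ⊔ B)  ⇔  ((∃s.D ⊓ C) ⊓ (∀r.(¬D ⊔ ¬A) ⊓ ¬B)) unsat w.r.t. T
   all branches close; clash {A, ¬A} at an ∃-successor
2. Hence (∃s.D ⊓ C) ⊑ (∃r.(D ⊓ A) ⊔ B): entailed.

Yes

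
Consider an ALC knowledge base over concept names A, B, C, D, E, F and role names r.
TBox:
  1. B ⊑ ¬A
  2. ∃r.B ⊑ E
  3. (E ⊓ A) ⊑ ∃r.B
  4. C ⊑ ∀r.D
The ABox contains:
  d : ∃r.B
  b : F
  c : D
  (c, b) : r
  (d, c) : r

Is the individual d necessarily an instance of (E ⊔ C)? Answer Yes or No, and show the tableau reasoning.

1. d : (E ⊔ C)?  L(d) = {∃r.B} ∪ {(¬E ⊓ ¬C)}
   clash {E, ¬E} at d — d ∈ (E ⊔ C)
2. Hence d : (E ⊔ C): entailed.

Yes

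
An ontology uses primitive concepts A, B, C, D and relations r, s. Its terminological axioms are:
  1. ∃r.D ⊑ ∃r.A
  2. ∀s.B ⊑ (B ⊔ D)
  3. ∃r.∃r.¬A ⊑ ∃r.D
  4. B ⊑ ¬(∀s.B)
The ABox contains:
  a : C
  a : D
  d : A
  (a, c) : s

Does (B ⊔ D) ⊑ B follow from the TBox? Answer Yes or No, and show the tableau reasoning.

1. (B ⊔ D) ⊑ B  ⇔  ((B ⊔ D) ⊓ ¬B) unsat w.r.t. T
   open: L(x₀) ⊇ {D, ¬B, ∀r.¬D, ∀r.∀r.A}
2. Hence (B ⊔ D) ⊑ B: not entailed.

No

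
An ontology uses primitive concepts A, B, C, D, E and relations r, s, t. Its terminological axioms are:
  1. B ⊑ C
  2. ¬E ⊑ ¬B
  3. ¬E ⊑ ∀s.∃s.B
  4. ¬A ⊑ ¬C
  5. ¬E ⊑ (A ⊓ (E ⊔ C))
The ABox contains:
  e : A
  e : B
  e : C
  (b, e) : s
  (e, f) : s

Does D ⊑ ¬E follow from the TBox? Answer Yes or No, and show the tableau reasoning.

1. D ⊑ ¬E  ⇔  (D ⊓ E) unsat w.r.t. T
   open: L(x₀) ⊇ {A, D, E, ¬B}
2. Hence D ⊑ ¬E: not entailed.

No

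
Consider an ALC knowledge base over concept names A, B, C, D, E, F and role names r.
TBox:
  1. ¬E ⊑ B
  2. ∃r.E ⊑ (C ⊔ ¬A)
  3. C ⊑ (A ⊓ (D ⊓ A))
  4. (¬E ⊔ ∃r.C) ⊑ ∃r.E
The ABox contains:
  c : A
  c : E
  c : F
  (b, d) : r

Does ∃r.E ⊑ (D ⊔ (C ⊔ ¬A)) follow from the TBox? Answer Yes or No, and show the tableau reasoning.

1. ∃r.E ⊑ (D ⊔ (C ⊔ ¬A))  ⇔  (∃r.E ⊓ (¬D ⊓ (¬C ⊓ A))) unsat w.r.t. T
   all branches close; clash {A, ¬A} at x₀
2. Hence ∃r.E ⊑ (D ⊔ (C ⊔ ¬A)): entailed.

Yes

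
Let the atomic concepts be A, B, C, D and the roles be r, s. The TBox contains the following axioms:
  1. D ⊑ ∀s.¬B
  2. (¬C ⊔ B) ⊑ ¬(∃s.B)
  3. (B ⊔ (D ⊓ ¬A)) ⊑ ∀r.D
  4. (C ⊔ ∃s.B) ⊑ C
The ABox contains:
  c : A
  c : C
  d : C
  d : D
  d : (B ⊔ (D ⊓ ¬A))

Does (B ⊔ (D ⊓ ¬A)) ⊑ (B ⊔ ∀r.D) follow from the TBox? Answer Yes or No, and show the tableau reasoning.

Yes

1. (B ⊔ (D ⊓ ¬A)) ⊑ (B ⊔ ∀r.D)  ⇔  ((B ⊔ (D ⊓ ¬A)) ⊓ (¬B ⊓ ∃r.¬D)) unsat w.r.t. T
   all branches close; clash {D, ¬D} at an ∃-successor
2. Hence (B ⊔ (D ⊓ ¬A)) ⊑ (B ⊔ ∀r.D): entailed.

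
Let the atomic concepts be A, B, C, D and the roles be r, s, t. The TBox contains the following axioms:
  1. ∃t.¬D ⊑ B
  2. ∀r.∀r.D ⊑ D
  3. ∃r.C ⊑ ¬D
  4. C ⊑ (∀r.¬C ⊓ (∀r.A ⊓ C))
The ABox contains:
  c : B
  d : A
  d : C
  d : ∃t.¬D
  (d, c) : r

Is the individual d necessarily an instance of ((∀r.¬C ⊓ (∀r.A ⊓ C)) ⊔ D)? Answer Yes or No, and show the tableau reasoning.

1. d : ((∀r.¬C ⊓ (∀r.A ⊓ C)) ⊔ D)?  L(d) = {A, C, ∃t.¬D} ∪ {((∃r.C ⊔ (∃r.¬A ⊔ ¬C)) ⊓ ¬D)}
   clash {C, ¬C} at d — d ∈ ((∀r.¬C ⊓ (∀r.A ⊓ C)) ⊔ D)
2. Hence d : ((∀r.¬C ⊓ (∀r.A ⊓ C)) ⊔ D): entailed.

Yes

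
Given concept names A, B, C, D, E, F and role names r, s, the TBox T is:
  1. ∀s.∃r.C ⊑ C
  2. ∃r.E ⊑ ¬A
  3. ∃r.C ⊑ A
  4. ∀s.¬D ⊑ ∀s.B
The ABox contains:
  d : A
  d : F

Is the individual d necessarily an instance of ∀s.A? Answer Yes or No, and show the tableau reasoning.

No

1. d : ∀s.A?  L(d) = {A, F} ∪ {∃s.¬A}
   open: L(d) ⊇ {A, F, ∀r.¬E, ∃s.D, ∃s.¬A, …} (+ ∃-successors) — d ∉ ∀s.A possible
2. Hence d : ∀s.A: not entailed.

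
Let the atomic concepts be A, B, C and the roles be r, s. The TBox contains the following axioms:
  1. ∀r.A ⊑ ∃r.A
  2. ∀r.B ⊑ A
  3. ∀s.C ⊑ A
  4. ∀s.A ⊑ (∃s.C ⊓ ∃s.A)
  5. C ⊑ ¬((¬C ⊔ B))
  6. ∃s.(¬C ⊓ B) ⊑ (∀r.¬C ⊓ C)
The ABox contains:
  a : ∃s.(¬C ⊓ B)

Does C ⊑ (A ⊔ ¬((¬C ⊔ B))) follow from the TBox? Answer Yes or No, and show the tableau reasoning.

Yes

1. C ⊑ (A ⊔ ¬((¬C ⊔ B)))  ⇔  (C ⊓ (¬A ⊓ (¬C ⊔ B))) unsat w.r.t. T
   all branches close; clash {B, ¬B} at x₀
2. Hence C ⊑ (A ⊔ ¬((¬C ⊔ B))): entailed.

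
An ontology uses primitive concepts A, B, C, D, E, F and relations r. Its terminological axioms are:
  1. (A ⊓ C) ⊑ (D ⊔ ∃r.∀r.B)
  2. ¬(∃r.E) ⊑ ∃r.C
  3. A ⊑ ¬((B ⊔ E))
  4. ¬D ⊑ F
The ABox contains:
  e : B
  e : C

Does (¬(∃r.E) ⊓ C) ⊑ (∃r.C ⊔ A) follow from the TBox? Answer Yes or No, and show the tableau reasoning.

Yes

1. (¬(∃r.E) ⊓ C) ⊑ (∃r.C ⊔ A)  ⇔  ((∀r.¬E ⊓ C) ⊓ (∀r.¬C ⊓ ¬A)) unsat w.r.t. T
   all branches close; clash {C, ¬C} at an ∃-successor
2. Hence (¬(∃r.E) ⊓ C) ⊑ (∃r.C ⊔ A): entailed.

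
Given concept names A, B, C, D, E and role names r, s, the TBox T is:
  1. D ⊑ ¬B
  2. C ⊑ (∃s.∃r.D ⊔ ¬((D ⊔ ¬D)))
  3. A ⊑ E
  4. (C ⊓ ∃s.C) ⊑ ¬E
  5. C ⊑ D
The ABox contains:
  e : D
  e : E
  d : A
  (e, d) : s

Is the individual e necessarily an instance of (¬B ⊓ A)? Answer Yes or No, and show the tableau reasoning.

No

1. e : (¬B ⊓ A)?  L(e) = {D, E} ∪ {(B ⊔ ¬A)}
   apply at e: D⊑¬B
   open: L(e) ⊇ {D, E, ¬A, ¬B, ¬C} — e ∉ (¬B ⊓ A) possible
2. Hence e : (¬B ⊓ A): not entailed.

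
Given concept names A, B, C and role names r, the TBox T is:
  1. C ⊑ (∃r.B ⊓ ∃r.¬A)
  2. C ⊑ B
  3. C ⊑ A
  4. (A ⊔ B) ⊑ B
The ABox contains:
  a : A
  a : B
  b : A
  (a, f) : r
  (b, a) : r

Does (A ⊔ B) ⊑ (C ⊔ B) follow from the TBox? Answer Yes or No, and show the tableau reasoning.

1. (A ⊔ B) ⊑ (C ⊔ B)  ⇔  ((A ⊔ B) ⊓ (¬C ⊓ ¬B)) unsat w.r.t. T
   all branches close; clash {B, ¬B} at x₀
2. Hence (A ⊔ B) ⊑ (C ⊔ B): entailed.

Yes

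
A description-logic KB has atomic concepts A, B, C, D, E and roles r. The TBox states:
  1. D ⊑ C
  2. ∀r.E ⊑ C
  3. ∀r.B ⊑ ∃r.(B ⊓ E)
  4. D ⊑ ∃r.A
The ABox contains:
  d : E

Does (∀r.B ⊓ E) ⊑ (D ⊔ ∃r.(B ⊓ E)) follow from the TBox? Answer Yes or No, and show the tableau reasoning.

1. (∀r.B ⊓ E) ⊑ (D ⊔ ∃r.(B ⊓ E))  ⇔  ((∀r.B ⊓ E) ⊓ (¬D ⊓ ∀r.(¬B ⊔ ¬E))) unsat w.r.t. T
   all branches close; clash {E, ¬E} at an ∃-successor
2. Hence (∀r.B ⊓ E) ⊑ (D ⊔ ∃r.(B ⊓ E)): entailed.

Yes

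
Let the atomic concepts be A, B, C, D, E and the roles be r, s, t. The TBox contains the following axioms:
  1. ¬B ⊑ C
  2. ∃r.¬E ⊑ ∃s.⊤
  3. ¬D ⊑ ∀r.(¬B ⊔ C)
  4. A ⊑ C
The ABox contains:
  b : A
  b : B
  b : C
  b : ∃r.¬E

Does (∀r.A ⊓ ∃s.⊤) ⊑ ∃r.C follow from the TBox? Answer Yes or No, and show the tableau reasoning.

No

1. (∀r.A ⊓ ∃s.⊤) ⊑ ∃r.C  ⇔  ((∀r.A ⊓ ∃s.⊤) ⊓ ∀r.¬C) unsat w.r.t. T
   open: L(x₀) ⊇ {B, D, ¬A, ∀r.A, ∀r.¬C, …} (+ ∃-successors)
2. Hence (∀r.A ⊓ ∃s.⊤) ⊑ ∃r.C: not entailed.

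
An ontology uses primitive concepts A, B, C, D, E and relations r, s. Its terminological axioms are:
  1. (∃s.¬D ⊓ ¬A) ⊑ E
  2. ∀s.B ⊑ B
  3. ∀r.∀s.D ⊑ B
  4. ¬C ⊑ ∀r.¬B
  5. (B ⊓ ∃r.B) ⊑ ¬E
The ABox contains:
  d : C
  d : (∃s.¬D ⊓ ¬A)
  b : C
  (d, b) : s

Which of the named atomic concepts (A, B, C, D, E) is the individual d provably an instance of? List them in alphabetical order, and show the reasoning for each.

{C, E}

1. d : A?  L(d) = {C, (∃s.¬D ⊓ ¬A)} ∪ {¬A}
   apply at d: (∃s.¬D ⊓ ¬A)⊑E
   open: L(d) ⊇ {C, E, ¬A, ¬B, ∃r.∃s.¬D, …} (+ ∃-successors) — d ∉ A possible
2. d : B?  L(d) = {C, (∃s.¬D ⊓ ¬A)} ∪ {¬B}
   apply at d: (∃s.¬D ⊓ ¬A)⊑E
   open: L(d) ⊇ {C, E, ¬A, ¬B, ∃r.∃s.¬D, …} (+ ∃-successors) — d ∉ B possible
3. d : C?  L(d) = {C, (∃s.¬D ⊓ ¬A)} ∪ {¬C}
   clash {C, ¬C} at d — d ∈ C
4. d : D?  L(d) = {C, (∃s.¬D ⊓ ¬A)} ∪ {¬D}
   apply at d: (∃s.¬D ⊓ ¬A)⊑E
   open: L(d) ⊇ {C, E, ¬A, ¬B, ¬D, …} (+ ∃-successors) — d ∉ D possible
5. d : E?  L(d) = {C, (∃s.¬D ⊓ ¬A)} ∪ {¬E}
   clash {E, ¬E} at d — d ∈ E
6. Entailed for d: {C, E}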